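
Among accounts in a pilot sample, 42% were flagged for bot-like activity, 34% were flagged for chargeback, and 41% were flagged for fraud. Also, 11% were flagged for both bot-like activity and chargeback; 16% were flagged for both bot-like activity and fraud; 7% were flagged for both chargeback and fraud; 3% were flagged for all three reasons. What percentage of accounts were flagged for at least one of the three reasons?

P(at least one) = 42 + 34 + 41 − 11 − 16 − 7 + 3 = 86%

86%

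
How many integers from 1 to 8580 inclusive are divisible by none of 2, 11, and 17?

floor(8580/2) + floor(8580/11) + floor(8580/17) − floor(8580/22) − floor(8580/34) − floor(8580/187) + floor(8580/374) = 4290 + 780 + 504 − 390 − 252 − 45 + 22 = 4909
8580 − 4909 = 3671

3671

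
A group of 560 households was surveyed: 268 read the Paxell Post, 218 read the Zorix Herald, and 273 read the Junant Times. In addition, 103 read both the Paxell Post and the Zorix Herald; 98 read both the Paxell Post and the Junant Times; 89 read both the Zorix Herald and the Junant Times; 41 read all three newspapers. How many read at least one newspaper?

510

|union| = 268 + 218 + 273 − 103 − 98 − 89 + 41 = 510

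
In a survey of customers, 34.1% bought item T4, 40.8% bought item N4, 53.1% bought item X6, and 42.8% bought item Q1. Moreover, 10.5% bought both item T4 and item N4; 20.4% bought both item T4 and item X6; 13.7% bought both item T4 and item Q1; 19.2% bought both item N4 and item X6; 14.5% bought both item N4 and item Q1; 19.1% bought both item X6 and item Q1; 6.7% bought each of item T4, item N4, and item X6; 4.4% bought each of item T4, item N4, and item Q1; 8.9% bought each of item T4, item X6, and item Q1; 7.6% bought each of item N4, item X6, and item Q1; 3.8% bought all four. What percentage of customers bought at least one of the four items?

97.2%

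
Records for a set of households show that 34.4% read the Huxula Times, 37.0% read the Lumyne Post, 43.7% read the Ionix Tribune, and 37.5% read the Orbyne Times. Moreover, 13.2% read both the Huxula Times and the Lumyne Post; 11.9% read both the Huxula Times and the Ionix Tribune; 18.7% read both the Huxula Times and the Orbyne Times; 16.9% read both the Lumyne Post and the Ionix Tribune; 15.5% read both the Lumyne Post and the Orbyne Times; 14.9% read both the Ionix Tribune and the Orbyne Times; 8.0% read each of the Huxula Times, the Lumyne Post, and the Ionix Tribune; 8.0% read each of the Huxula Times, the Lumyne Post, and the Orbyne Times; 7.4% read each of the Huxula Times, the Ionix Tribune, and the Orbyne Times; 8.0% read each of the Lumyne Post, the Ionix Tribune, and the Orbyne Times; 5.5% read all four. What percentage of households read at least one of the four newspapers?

By inclusion–exclusion:
P(≥1) = 34.4 + 37.0 + 43.7 + 37.5 − 13.2 − 11.9 − 18.7 − 16.9 − 15.5 − 14.9 + 8.0 + 8.0 + 7.4 + 8.0 − 5.5 = 87.4%

87.4%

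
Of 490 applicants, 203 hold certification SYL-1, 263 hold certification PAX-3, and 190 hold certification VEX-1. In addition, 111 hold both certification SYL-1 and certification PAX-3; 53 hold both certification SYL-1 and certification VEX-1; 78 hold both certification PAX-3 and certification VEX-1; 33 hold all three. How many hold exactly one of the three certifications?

By inclusion–exclusion (exactly-one form):
|exactly one| = 203 + 263 + 190 − 2·111 − 2·53 − 2·78 + 3·33 = 271

271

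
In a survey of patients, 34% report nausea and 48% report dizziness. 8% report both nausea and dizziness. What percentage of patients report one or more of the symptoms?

74%

P(union) = 34 + 48 − 8 = 74%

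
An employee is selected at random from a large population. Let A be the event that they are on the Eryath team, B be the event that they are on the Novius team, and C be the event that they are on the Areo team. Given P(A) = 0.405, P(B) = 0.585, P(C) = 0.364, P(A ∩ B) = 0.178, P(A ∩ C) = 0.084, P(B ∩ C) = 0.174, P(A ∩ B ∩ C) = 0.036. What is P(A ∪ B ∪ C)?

Inclusion–exclusion gives
P(A ∪ B ∪ C) = 0.405 + 0.585 + 0.364 − 0.178 − 0.084 − 0.174 + 0.036 = 0.954

0.954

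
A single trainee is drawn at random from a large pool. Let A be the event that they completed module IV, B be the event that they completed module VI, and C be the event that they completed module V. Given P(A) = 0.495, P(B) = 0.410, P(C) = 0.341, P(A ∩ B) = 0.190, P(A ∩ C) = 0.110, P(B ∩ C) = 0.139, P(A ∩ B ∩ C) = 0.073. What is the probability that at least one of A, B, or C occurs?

0.880

By inclusion–exclusion:
P(A ∪ B ∪ C) = 0.495 + 0.410 + 0.341 − 0.190 − 0.110 − 0.139 + 0.073 = 0.880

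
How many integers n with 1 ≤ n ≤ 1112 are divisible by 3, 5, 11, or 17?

604

Using inclusion–exclusion:
370 + 222 + 101 + 65 − 74 − 33 − 21 − 20 − 13 − 5 + 6 + 4 + 1 + 1 − 0 = 604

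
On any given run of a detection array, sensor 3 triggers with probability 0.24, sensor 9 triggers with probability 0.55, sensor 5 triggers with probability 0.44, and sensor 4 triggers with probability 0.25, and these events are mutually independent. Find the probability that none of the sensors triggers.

0.14364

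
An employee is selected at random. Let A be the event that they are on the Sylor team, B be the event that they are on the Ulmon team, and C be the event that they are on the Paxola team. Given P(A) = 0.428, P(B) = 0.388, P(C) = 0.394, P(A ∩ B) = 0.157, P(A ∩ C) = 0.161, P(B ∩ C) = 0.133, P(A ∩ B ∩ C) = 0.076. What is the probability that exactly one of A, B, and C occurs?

0.536

By inclusion–exclusion (exactly-one form):
P(exactly one) = 0.428 + 0.388 + 0.394 − 2·0.157 − 2·0.161 − 2·0.133 + 3·0.076 = 0.536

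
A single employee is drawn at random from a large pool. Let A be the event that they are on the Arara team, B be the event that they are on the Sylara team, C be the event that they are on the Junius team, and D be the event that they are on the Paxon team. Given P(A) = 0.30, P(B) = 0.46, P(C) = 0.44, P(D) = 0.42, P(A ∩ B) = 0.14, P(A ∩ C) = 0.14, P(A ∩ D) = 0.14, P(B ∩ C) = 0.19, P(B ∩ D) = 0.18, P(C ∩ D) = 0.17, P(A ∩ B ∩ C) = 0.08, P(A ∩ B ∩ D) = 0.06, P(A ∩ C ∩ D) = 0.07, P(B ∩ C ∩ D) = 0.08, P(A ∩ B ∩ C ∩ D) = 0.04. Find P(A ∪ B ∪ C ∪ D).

Inclusion–exclusion gives
P(A ∪ B ∪ C ∪ D) = 0.30 + 0.46 + 0.44 + 0.42 − 0.14 − 0.14 − 0.14 − 0.19 − 0.18 − 0.17 + 0.08 + 0.06 + 0.07 + 0.08 − 0.04 = 0.91

0.91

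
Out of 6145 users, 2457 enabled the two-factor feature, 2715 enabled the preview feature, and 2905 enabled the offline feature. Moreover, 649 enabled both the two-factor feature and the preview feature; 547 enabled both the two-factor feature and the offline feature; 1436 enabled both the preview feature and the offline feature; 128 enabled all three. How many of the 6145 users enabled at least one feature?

5573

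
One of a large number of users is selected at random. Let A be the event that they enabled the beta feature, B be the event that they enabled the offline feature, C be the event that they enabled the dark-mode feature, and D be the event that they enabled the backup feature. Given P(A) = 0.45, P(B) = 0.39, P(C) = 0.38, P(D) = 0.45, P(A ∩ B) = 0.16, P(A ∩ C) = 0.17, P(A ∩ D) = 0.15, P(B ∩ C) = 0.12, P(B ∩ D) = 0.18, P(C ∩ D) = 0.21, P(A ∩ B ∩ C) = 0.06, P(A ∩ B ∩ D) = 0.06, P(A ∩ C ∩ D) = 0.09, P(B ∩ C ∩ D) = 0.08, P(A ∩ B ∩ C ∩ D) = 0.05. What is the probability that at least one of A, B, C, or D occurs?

0.92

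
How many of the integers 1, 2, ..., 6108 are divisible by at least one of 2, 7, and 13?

3691

Inclusion–exclusion gives
3054 + 872 + 469 − 436 − 234 − 67 + 33 = 3691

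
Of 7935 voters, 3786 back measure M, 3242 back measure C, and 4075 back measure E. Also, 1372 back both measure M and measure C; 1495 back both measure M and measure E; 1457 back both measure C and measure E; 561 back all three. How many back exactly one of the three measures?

4138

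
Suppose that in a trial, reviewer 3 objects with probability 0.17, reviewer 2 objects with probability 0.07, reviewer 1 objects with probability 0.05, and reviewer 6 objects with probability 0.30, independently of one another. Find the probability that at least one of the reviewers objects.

0.4866865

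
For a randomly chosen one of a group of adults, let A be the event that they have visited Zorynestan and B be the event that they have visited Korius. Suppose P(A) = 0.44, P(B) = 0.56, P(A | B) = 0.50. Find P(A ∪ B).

0.72

P(A ∩ B) = P(B)·P(A|B) = 0.56 × 0.50 = 0.28
By inclusion-exclusion,
P(A ∪ B) = 0.44 + 0.56 − 0.28 = 0.72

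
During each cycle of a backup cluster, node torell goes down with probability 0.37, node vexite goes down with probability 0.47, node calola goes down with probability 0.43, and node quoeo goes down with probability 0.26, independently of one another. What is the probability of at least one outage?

0.85916098

P(none) = (1 − 0.37) × (1 − 0.47) × (1 − 0.43) × (1 − 0.26) = 0.63 × 0.53 × 0.57 × 0.74 = 0.14083902
P(at least one) = 1 − 0.14083902 = 0.85916098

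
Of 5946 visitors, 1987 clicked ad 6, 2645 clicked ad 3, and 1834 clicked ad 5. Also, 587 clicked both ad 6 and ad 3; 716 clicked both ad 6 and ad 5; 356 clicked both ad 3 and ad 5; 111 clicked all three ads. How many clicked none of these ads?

1028

Using inclusion–exclusion:
|at least one| = 1987 + 2645 + 1834 − 587 − 716 − 356 + 111 = 4918
None: 5946 − 4918 = 1028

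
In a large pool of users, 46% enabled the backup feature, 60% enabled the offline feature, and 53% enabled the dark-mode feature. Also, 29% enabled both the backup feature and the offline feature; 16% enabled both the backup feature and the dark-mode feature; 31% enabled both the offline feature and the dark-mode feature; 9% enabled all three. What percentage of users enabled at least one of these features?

92%

P(union) = 46 + 60 + 53 − 29 − 16 − 31 + 9 = 92%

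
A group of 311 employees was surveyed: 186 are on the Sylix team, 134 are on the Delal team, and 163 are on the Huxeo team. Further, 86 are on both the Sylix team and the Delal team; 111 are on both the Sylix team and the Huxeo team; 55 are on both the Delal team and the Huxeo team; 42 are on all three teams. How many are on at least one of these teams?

Using inclusion–exclusion:
N(≥1) = 186 + 134 + 163 − 86 − 111 − 55 + 42 = 273

273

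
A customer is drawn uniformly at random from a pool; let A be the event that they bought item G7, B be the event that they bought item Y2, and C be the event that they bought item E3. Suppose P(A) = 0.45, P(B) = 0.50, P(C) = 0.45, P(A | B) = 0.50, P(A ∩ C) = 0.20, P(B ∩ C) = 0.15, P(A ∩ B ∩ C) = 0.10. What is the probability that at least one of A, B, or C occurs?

P(A ∩ B) = P(B)·P(A|B) = 0.50 × 0.50 = 0.25
P(A ∪ B ∪ C) = 0.45 + 0.50 + 0.45 − 0.25 − 0.20 − 0.15 + 0.10 = 0.90

0.90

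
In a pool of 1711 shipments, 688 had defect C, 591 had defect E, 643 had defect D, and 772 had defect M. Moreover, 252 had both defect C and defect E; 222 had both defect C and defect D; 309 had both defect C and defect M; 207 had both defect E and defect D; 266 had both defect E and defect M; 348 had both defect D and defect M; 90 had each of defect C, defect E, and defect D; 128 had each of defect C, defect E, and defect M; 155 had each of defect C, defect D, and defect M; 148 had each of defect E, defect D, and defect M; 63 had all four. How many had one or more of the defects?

1548

N(≥1) = 688 + 591 + 643 + 772 − 252 − 222 − 309 − 207 − 266 − 348 + 90 + 128 + 155 + 148 − 63 = 1548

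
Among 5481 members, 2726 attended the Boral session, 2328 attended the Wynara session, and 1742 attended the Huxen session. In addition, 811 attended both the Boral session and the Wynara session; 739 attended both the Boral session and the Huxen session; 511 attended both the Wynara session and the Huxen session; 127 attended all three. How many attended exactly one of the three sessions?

|exactly one| = 2726 + 2328 + 1742 − 2·811 − 2·739 − 2·511 + 3·127 = 3055

3055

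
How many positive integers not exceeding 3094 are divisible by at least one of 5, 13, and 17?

By inclusion–exclusion:
618 + 238 + 182 − 47 − 36 − 14 + 2 = 943

943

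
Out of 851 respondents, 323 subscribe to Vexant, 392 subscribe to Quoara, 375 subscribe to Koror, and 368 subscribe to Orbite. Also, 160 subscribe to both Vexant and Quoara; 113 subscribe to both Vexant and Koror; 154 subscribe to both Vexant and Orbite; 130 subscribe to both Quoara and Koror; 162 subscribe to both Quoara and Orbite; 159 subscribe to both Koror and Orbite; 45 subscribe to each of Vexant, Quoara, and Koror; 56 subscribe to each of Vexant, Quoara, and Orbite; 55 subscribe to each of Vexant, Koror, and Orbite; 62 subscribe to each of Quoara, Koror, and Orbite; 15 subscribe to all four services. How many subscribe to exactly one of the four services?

296

N(exactly one) = 323 + 392 + 375 + 368 − 2·160 − 2·113 − 2·154 − 2·130 − 2·162 − 2·159 + 3·45 + 3·56 + 3·55 + 3·62 − 4·15 = 296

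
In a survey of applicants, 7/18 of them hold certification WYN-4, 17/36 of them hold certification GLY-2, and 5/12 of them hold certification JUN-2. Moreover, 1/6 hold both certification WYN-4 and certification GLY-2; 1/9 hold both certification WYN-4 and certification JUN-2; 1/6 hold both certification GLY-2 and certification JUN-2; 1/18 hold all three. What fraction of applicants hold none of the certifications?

By inclusion-exclusion,
P(at least one) = 7/18 + 17/36 + 5/12 − 1/6 − 1/9 − 1/6 + 1/18 = 8/9
P(none) = 1 − 8/9 = 1/9

1/9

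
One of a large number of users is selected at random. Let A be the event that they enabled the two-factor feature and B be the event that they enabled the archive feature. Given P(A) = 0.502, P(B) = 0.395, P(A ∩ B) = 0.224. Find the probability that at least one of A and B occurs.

Inclusion–exclusion gives
P(A ∪ B) = 0.502 + 0.395 − 0.224 = 0.673

0.673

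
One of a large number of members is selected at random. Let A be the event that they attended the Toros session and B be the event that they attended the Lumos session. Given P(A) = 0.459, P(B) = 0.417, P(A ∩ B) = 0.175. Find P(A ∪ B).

0.701

By inclusion–exclusion:
P(A ∪ B) = 0.459 + 0.417 − 0.175 = 0.701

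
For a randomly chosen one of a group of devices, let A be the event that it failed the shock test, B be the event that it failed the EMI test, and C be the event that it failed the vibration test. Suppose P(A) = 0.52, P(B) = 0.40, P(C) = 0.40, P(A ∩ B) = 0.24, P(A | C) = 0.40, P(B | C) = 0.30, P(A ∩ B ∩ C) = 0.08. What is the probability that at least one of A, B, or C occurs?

P(A ∩ C) = P(C)·P(A|C) = 0.40 × 0.40 = 0.16
P(B ∩ C) = P(C)·P(B|C) = 0.40 × 0.30 = 0.12
P(A ∪ B ∪ C) = 0.52 + 0.40 + 0.40 − 0.24 − 0.16 − 0.12 + 0.08 = 0.88

0.88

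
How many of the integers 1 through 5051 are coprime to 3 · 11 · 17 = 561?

2882

⌊5051/3⌋ + ⌊5051/11⌋ + ⌊5051/17⌋ − ⌊5051/33⌋ − ⌊5051/51⌋ − ⌊5051/187⌋ + ⌊5051/561⌋ = 1683 + 459 + 297 − 153 − 99 − 27 + 9 = 2169
5051 − 2169 = 2882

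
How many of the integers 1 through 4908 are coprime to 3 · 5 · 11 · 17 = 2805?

2240

1636 + 981 + 446 + 288 − 327 − 148 − 96 − 89 − 57 − 26 + 29 + 19 + 8 + 5 − 1 = 2668
4908 − 2668 = 2240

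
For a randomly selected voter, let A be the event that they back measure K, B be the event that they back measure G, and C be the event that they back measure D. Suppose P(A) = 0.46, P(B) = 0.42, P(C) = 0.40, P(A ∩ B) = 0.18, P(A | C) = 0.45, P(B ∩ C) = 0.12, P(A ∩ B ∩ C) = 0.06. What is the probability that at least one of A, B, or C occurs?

0.86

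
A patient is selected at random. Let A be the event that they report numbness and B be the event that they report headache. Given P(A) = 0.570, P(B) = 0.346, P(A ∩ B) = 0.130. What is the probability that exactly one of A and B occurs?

0.656

P(exactly one) = 0.570 + 0.346 − 2·0.130 = 0.656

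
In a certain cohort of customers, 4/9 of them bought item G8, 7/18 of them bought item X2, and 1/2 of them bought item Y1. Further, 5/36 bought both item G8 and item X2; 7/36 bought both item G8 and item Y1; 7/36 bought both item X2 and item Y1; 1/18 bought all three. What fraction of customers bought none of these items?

5/36

P(at least one) = 4/9 + 7/18 + 1/2 − 5/36 − 7/36 − 7/36 + 1/18 = 31/36
P(none) = 1 − 31/36 = 5/36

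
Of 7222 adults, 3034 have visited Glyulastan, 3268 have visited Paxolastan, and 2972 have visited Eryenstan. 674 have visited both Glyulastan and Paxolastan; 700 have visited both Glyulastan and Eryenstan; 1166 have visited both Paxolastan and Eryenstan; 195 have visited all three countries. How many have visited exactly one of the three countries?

4779

By inclusion–exclusion (exactly-one form):
|exactly one| = 3034 + 3268 + 2972 − 2·674 − 2·700 − 2·1166 + 3·195 = 4779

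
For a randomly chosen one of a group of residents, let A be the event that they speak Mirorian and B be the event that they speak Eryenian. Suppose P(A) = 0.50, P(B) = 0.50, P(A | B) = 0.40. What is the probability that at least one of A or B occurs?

P(A ∩ B) = P(B)·P(A|B) = 0.50 × 0.40 = 0.20
P(A ∪ B) = 0.50 + 0.50 − 0.20 = 0.80

0.80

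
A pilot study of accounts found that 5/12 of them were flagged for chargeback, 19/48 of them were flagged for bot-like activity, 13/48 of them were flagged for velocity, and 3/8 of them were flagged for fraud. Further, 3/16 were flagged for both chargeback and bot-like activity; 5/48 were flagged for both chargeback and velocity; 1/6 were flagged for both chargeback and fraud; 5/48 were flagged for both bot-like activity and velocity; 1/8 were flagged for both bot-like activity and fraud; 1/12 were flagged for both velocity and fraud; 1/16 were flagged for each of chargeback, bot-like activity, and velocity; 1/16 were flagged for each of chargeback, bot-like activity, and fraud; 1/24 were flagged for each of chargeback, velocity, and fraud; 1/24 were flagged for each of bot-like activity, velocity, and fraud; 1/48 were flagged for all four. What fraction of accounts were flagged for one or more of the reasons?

By inclusion–exclusion:
P(≥1) = 5/12 + 19/48 + 13/48 + 3/8 − 3/16 − 5/48 − 1/6 − 5/48 − 1/8 − 1/12 + 1/16 + 1/16 + 1/24 + 1/24 − 1/48 = 7/8

7/8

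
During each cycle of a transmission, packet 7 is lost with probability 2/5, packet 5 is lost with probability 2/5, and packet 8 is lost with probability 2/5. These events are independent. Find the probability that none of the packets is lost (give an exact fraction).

27/125

P(none) = (1 − 2/5) × (1 − 2/5) × (1 − 2/5) = 3/5 × 3/5 × 3/5 = 27/125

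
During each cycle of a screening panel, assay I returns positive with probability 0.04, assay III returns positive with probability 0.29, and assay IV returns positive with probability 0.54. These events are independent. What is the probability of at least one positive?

0.686464

P(none) = (1 − 0.04) × (1 − 0.29) × (1 − 0.54) = 0.96 × 0.71 × 0.46 = 0.313536
P(at least one) = 1 − 0.313536 = 0.686464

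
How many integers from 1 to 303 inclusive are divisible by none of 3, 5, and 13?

149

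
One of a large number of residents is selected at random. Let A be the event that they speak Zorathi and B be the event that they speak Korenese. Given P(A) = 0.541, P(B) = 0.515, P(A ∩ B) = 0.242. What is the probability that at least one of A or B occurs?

P(A ∪ B) = 0.541 + 0.515 − 0.242 = 0.814

0.814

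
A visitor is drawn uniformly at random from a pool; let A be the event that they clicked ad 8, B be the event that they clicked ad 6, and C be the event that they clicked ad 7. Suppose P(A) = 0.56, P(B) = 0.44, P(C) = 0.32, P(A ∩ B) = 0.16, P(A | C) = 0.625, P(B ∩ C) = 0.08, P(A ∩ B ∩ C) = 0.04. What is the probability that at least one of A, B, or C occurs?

P(A ∩ C) = P(C)·P(A|C) = 0.32 × 0.625 = 0.20
Inclusion–exclusion gives
P(A ∪ B ∪ C) = 0.56 + 0.44 + 0.32 − 0.16 − 0.20 − 0.08 + 0.04 = 0.92

0.92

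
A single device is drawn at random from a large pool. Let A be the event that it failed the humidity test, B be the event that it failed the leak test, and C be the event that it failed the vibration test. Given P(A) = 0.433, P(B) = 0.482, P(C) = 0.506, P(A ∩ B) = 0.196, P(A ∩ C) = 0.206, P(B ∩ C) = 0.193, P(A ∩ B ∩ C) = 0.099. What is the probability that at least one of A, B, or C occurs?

Apply inclusion-exclusion:
P(A ∪ B ∪ C) = 0.433 + 0.482 + 0.506 − 0.196 − 0.206 − 0.193 + 0.099 = 0.925

0.925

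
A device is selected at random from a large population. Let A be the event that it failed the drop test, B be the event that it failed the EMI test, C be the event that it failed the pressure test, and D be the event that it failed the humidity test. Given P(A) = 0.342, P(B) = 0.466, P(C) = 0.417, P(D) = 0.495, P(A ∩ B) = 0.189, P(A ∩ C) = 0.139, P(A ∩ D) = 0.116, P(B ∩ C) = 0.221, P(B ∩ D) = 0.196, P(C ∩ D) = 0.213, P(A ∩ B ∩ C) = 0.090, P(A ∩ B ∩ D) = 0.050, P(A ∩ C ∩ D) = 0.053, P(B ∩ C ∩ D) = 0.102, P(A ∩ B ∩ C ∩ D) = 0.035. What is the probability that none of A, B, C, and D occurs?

0.094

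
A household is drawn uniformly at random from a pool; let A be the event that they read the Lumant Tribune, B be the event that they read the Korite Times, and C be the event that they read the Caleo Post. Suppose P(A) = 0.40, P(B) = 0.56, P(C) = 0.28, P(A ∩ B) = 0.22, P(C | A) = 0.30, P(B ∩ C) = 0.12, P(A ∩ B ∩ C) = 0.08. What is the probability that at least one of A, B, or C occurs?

0.86

P(A ∩ C) = P(A)·P(C|A) = 0.40 × 0.30 = 0.12
Apply inclusion-exclusion:
P(A ∪ B ∪ C) = 0.40 + 0.56 + 0.28 − 0.22 − 0.12 − 0.12 + 0.08 = 0.86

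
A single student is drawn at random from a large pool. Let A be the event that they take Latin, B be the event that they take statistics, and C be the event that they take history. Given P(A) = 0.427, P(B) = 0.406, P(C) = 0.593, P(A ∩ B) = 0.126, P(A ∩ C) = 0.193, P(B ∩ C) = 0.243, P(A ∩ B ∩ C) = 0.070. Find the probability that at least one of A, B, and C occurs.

Apply inclusion-exclusion:
P(A ∪ B ∪ C) = 0.427 + 0.406 + 0.593 − 0.126 − 0.193 − 0.243 + 0.070 = 0.934

0.934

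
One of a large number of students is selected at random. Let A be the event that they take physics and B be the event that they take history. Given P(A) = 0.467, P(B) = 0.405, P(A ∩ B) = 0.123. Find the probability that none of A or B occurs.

0.251

P(A ∪ B) = 0.467 + 0.405 − 0.123 = 0.749
P(none) = 1 − 0.749 = 0.251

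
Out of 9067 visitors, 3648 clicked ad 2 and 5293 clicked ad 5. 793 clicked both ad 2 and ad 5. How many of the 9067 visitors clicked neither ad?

919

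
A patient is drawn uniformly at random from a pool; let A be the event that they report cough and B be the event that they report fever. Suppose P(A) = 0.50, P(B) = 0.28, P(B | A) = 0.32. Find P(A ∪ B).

P(A ∩ B) = P(A)·P(B|A) = 0.50 × 0.32 = 0.16
By inclusion–exclusion:
P(A ∪ B) = 0.50 + 0.28 − 0.16 = 0.62

0.62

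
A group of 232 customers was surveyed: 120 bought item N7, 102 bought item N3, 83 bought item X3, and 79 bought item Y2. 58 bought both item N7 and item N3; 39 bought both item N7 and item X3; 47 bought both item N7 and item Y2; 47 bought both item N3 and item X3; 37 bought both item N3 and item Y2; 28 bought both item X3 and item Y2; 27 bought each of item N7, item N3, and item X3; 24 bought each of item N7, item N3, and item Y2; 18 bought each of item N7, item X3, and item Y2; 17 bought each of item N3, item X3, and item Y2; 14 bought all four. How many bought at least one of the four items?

200

Apply inclusion-exclusion:
|union| = 120 + 102 + 83 + 79 − 58 − 39 − 47 − 47 − 37 − 28 + 27 + 24 + 18 + 17 − 14 = 200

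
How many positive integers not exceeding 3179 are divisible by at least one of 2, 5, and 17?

1982

By inclusion–exclusion:
⌊3179/2⌋ + ⌊3179/5⌋ + ⌊3179/17⌋ − ⌊3179/10⌋ − ⌊3179/34⌋ − ⌊3179/85⌋ + ⌊3179/170⌋ = 1589 + 635 + 187 − 317 − 93 − 37 + 18 = 1982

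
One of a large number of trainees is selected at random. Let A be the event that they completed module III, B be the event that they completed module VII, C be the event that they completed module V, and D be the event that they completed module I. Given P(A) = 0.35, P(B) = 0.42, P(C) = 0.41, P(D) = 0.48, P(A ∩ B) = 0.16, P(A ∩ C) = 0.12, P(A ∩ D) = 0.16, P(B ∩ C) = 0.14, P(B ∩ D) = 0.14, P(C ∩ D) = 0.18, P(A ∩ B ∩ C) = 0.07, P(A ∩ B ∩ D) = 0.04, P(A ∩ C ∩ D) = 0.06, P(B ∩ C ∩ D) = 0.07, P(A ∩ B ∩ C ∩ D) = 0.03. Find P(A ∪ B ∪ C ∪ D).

By inclusion–exclusion:
P(A ∪ B ∪ C ∪ D) = 0.35 + 0.42 + 0.41 + 0.48 − 0.16 − 0.12 − 0.16 − 0.14 − 0.14 − 0.18 + 0.07 + 0.04 + 0.06 + 0.07 − 0.03 = 0.97

0.97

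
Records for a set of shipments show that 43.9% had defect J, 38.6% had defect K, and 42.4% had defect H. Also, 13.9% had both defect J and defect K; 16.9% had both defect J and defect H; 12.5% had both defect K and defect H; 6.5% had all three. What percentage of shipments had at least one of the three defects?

By inclusion–exclusion:
P(at least one) = 43.9 + 38.6 + 42.4 − 13.9 − 16.9 − 12.5 + 6.5 = 88.1%

88.1%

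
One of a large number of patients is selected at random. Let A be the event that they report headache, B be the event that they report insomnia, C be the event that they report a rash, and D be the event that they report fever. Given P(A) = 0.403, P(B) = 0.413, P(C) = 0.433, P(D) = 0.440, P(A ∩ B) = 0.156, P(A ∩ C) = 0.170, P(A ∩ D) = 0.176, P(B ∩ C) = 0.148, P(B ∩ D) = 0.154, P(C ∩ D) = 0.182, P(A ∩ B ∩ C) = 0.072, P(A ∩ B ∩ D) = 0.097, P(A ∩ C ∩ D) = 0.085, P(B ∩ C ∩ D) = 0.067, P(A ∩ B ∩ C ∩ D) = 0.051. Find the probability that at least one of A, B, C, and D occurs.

P(A ∪ B ∪ C ∪ D) = 0.403 + 0.413 + 0.433 + 0.440 − 0.156 − 0.170 − 0.176 − 0.148 − 0.154 − 0.182 + 0.072 + 0.097 + 0.085 + 0.067 − 0.051 = 0.973

0.973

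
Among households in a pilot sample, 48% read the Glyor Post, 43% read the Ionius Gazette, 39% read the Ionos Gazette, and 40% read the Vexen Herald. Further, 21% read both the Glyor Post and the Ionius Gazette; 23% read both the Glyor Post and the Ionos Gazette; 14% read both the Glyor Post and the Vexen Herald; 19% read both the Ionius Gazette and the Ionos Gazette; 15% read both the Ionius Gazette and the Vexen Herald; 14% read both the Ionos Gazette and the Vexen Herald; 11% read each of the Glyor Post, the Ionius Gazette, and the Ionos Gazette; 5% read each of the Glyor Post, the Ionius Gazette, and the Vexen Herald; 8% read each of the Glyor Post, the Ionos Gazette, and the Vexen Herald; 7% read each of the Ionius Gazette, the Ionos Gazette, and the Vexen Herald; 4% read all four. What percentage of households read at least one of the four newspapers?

P(≥1) = 48 + 43 + 39 + 40 − 21 − 23 − 14 − 19 − 15 − 14 + 11 + 5 + 8 + 7 − 4 = 91%

91%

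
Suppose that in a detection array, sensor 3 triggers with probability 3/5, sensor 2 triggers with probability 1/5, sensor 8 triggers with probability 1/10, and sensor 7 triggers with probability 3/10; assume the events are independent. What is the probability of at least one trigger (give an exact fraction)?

P(none) = (1 − 3/5) × (1 − 1/5) × (1 − 1/10) × (1 − 3/10) = 2/5 × 4/5 × 9/10 × 7/10 = 126/625
P(at least one) = 1 − 126/625 = 499/625

499/625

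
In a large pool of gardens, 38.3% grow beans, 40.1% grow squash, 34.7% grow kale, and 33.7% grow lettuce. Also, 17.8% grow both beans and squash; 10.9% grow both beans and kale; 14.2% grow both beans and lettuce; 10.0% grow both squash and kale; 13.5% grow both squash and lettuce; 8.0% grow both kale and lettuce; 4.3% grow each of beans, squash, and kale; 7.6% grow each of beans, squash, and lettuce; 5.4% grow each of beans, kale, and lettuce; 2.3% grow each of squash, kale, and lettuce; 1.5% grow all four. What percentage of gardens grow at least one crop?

90.5%

P(≥1) = 38.3 + 40.1 + 34.7 + 33.7 − 17.8 − 10.9 − 14.2 − 10.0 − 13.5 − 8.0 + 4.3 + 7.6 + 5.4 + 2.3 − 1.5 = 90.5%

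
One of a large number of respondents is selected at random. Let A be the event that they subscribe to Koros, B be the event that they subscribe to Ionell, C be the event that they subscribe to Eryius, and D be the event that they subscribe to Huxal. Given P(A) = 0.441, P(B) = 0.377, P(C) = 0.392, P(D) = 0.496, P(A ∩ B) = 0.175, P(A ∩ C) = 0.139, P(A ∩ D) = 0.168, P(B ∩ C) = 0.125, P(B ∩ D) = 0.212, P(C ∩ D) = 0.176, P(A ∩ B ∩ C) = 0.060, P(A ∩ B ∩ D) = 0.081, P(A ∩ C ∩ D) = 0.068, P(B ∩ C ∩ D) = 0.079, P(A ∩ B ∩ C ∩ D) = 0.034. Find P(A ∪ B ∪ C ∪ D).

0.965

P(A ∪ B ∪ C ∪ D) = 0.441 + 0.377 + 0.392 + 0.496 − 0.175 − 0.139 − 0.168 − 0.125 − 0.212 − 0.176 + 0.060 + 0.081 + 0.068 + 0.079 − 0.034 = 0.965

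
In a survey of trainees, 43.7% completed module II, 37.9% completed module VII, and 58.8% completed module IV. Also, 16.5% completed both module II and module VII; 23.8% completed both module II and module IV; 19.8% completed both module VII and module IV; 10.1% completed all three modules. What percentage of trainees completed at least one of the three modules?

90.4%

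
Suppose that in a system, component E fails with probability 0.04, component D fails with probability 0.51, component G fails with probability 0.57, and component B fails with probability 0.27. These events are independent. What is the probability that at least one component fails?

0.85234144

Since the events are independent, P(none) is the product of the individual non-occurrence probabilities.
P(none) = (1 − 0.04) × (1 − 0.51) × (1 − 0.57) × (1 − 0.27) = 0.96 × 0.49 × 0.43 × 0.73 = 0.14765856
P(at least one) = 1 − 0.14765856 = 0.85234144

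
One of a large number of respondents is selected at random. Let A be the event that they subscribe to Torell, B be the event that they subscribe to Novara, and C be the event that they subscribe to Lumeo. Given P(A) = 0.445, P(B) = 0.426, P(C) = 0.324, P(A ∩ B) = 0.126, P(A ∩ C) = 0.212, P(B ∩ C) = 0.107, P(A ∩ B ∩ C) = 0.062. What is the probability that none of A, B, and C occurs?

Apply inclusion-exclusion:
P(A ∪ B ∪ C) = 0.445 + 0.426 + 0.324 − 0.126 − 0.212 − 0.107 + 0.062 = 0.812
P(none) = 1 − 0.812 = 0.188

0.188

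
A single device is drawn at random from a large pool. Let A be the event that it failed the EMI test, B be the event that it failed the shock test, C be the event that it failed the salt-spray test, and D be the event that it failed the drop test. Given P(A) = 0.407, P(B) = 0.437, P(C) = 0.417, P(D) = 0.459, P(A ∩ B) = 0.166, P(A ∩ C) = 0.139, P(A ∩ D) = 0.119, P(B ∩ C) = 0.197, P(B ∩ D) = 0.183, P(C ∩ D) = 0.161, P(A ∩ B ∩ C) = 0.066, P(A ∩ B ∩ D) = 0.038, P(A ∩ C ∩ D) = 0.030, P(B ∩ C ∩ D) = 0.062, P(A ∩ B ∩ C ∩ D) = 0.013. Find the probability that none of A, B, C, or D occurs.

0.062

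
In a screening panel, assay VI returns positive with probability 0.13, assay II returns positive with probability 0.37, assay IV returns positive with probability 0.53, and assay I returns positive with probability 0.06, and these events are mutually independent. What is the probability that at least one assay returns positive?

P(none) = (1 − 0.13) × (1 − 0.37) × (1 − 0.53) × (1 − 0.06) = 0.87 × 0.63 × 0.47 × 0.94 = 0.24215058
P(at least one) = 1 − 0.24215058 = 0.75784942

0.75784942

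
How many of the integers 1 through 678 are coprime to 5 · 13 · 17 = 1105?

⌊678/5⌋ + ⌊678/13⌋ + ⌊678/17⌋ − ⌊678/65⌋ − ⌊678/85⌋ − ⌊678/221⌋ + ⌊678/1105⌋ = 135 + 52 + 39 − 10 − 7 − 3 + 0 = 206
678 − 206 = 472

472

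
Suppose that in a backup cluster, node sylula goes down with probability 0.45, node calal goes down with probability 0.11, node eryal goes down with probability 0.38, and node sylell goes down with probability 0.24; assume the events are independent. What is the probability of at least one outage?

P(none) = (1 − 0.45) × (1 − 0.11) × (1 − 0.38) × (1 − 0.24) = 0.55 × 0.89 × 0.62 × 0.76 = 0.2306524
P(at least one) = 1 − 0.2306524 = 0.7693476

0.7693476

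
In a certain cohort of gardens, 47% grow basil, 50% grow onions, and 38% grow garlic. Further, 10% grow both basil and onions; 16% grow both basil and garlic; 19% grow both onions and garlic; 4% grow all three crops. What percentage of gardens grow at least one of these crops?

P(at least one) = 47 + 50 + 38 − 10 − 16 − 19 + 4 = 94%

94%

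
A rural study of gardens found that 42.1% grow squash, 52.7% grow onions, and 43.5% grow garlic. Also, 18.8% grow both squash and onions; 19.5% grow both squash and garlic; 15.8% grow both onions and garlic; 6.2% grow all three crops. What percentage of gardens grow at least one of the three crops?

90.4%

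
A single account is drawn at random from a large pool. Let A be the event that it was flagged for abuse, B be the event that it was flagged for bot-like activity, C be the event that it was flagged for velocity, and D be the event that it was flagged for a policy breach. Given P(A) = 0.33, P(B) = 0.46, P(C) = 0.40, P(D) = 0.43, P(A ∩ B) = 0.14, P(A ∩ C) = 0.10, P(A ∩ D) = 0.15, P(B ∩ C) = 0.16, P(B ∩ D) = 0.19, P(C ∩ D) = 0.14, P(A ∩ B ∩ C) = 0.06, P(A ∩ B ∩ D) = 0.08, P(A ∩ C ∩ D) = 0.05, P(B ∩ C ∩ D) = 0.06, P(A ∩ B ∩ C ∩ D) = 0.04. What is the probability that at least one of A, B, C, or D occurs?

0.95

By inclusion–exclusion:
P(A ∪ B ∪ C ∪ D) = 0.33 + 0.46 + 0.40 + 0.43 − 0.14 − 0.10 − 0.15 − 0.16 − 0.19 − 0.14 + 0.06 + 0.08 + 0.05 + 0.06 − 0.04 = 0.95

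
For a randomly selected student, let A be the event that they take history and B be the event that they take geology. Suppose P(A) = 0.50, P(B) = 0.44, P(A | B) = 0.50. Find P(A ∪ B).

P(A ∩ B) = P(B)·P(A|B) = 0.44 × 0.50 = 0.22
Apply inclusion-exclusion:
P(A ∪ B) = 0.50 + 0.44 − 0.22 = 0.72

0.72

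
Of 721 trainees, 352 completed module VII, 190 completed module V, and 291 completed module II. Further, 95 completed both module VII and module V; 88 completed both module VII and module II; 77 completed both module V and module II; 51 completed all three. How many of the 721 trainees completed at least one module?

Using inclusion–exclusion:
|union| = 352 + 190 + 291 − 95 − 88 − 77 + 51 = 624

624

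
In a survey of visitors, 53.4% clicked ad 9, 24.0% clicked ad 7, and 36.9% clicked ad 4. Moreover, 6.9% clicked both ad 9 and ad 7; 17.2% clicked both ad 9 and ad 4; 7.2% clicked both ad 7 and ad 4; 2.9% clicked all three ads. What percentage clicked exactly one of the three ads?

Using the inclusion–exclusion count for exactly one event:
P(exactly one) = 53.4 + 24.0 + 36.9 − 2·6.9 − 2·17.2 − 2·7.2 + 3·2.9 = 60.4%

60.4%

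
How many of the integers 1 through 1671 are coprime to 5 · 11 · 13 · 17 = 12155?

By inclusion–exclusion:
floor(1671/5) + floor(1671/11) + floor(1671/13) + floor(1671/17) − floor(1671/55) − floor(1671/65) − floor(1671/85) − floor(1671/143) − floor(1671/187) − floor(1671/221) + floor(1671/715) + floor(1671/935) + floor(1671/1105) + floor(1671/2431) − floor(1671/12155) = 334 + 151 + 128 + 98 − 30 − 25 − 19 − 11 − 8 − 7 + 2 + 1 + 1 + 0 − 0 = 615
1671 − 615 = 1056

1056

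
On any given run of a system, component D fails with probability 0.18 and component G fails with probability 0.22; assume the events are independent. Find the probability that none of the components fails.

0.6396

Independence gives P(none) = ∏(1 − pᵢ).
P(none) = (1 − 0.18) × (1 − 0.22) = 0.82 × 0.78 = 0.6396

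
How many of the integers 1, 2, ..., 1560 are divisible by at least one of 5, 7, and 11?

587

By inclusion–exclusion:
312 + 222 + 141 − 44 − 28 − 20 + 4 = 587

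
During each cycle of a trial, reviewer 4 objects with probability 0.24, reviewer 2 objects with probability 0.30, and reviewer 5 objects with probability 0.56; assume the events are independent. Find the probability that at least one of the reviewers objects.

0.76592

P(none) = (1 − 0.24) × (1 − 0.30) × (1 − 0.56) = 0.76 × 0.70 × 0.44 = 0.23408
P(at least one) = 1 − 0.23408 = 0.76592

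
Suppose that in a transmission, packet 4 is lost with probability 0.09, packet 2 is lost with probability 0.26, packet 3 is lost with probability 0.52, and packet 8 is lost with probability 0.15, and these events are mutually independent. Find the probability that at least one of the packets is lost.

P(none) = (1 − 0.09) × (1 − 0.26) × (1 − 0.52) × (1 − 0.15) = 0.91 × 0.74 × 0.48 × 0.85 = 0.2747472
P(at least one) = 1 − 0.2747472 = 0.7252528

0.7252528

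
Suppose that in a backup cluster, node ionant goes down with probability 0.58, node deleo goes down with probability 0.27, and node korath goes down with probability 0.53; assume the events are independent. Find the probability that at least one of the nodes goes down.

0.855898

P(none) = (1 − 0.58) × (1 − 0.27) × (1 − 0.53) = 0.42 × 0.73 × 0.47 = 0.144102
P(at least one) = 1 − 0.144102 = 0.855898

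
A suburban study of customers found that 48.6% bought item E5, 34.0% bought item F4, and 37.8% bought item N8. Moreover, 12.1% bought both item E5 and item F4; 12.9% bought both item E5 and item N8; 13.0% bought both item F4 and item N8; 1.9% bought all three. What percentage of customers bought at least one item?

84.3%

By inclusion–exclusion:
P(≥1) = 48.6 + 34.0 + 37.8 − 12.1 − 12.9 − 13.0 + 1.9 = 84.3%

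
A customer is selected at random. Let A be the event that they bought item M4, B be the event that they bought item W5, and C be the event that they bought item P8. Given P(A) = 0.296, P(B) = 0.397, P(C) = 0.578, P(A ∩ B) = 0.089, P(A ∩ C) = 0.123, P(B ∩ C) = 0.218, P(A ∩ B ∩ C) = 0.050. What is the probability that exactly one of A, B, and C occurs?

P(exactly one) = 0.296 + 0.397 + 0.578 − 2·0.089 − 2·0.123 − 2·0.218 + 3·0.050 = 0.561

0.561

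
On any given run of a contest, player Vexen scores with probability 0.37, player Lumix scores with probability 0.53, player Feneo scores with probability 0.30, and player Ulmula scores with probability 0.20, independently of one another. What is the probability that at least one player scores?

P(none) = (1 − 0.37) × (1 − 0.53) × (1 − 0.30) × (1 − 0.20) = 0.63 × 0.47 × 0.70 × 0.80 = 0.165816
P(at least one) = 1 − 0.165816 = 0.834184

0.834184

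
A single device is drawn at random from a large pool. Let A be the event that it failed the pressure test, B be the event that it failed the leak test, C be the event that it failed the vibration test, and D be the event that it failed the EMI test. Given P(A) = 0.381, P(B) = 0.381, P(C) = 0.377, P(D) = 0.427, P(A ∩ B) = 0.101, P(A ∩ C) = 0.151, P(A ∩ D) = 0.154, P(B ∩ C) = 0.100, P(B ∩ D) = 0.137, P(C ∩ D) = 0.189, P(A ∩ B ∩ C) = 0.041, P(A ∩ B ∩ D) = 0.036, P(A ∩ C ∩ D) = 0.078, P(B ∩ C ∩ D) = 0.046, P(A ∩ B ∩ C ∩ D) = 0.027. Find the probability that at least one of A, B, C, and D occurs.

0.908

P(A ∪ B ∪ C ∪ D) = 0.381 + 0.381 + 0.377 + 0.427 − 0.101 − 0.151 − 0.154 − 0.100 − 0.137 − 0.189 + 0.041 + 0.036 + 0.078 + 0.046 − 0.027 = 0.908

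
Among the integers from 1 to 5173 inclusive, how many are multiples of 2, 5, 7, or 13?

Using inclusion–exclusion:
floor(5173/2) + floor(5173/5) + floor(5173/7) + floor(5173/13) − floor(5173/10) − floor(5173/14) − floor(5173/26) − floor(5173/35) − floor(5173/65) − floor(5173/91) + floor(5173/70) + floor(5173/130) + floor(5173/182) + floor(5173/455) − floor(5173/910) = 2586 + 1034 + 739 + 397 − 517 − 369 − 198 − 147 − 79 − 56 + 73 + 39 + 28 + 11 − 5 = 3536

3536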